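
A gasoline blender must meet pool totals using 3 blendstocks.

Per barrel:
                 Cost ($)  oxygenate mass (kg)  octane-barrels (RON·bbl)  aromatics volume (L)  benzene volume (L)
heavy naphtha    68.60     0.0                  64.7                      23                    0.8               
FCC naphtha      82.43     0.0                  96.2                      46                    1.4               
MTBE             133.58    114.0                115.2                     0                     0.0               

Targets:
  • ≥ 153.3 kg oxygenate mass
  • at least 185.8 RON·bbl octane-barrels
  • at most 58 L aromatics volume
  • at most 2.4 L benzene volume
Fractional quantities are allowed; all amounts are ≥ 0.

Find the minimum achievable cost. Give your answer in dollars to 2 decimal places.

Let x1 = barrels of heavy naphtha, x2 = barrels of FCC naphtha, x3 = barrels of MTBE.
min 68.6x1 + 82.43x2 + 133.58x3 with:
  114x3 ≥ 153.3   (oxygenate mass)
  64.7x1 + 96.2x2 + 115.2x3 ≥ 185.8   (octane-barrels)
  23x1 + 46x2 ≤ 58   (aromatics volume)
  0.8x1 + 1.4x2 ≤ 2.4   (benzene volume)
  x1, x2, x3 ≥ 0.
The optimal basis is {FCC naphtha, MTBE}; heavy naphtha drops out. Binding constraints: oxygenate mass and octane-barrels.
Solving gives x2 = 0.321064, x3 = 1.34474.
Total cost: 82.43·0.321064 + 133.58·1.34474 = 206.0957.

$206.10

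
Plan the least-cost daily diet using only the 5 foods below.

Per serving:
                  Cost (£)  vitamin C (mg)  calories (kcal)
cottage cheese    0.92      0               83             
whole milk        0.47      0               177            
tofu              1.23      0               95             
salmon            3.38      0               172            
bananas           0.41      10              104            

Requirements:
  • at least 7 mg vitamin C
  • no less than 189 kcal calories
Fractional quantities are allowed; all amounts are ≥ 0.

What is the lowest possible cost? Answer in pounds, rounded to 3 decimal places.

Set it up as a linear program. Let x1 = servings of cottage cheese, x2 = servings of whole milk, x3 = servings of tofu, x4 = servings of salmon, x5 = servings of bananas.
min 0.92x1 + 0.47x2 + 1.23x3 + 3.38x4 + 0.41x5 with:
  10x5 ≥ 7   (vitamin C)
  83x1 + 177x2 + 95x3 + 172x4 + 104x5 ≥ 189   (calories)
  x1, x2, x3, x4, x5 ≥ 0.
The optimal basis is {whole milk, bananas}; cottage cheese, tofu, salmon drop out. There the vitamin C and calories constraints are tight.
So whole milk = 0.6565 servings, bananas = 0.7 servings.
Objective = 0.47·0.6565 + 0.41·0.7 = 0.59556.

£0.596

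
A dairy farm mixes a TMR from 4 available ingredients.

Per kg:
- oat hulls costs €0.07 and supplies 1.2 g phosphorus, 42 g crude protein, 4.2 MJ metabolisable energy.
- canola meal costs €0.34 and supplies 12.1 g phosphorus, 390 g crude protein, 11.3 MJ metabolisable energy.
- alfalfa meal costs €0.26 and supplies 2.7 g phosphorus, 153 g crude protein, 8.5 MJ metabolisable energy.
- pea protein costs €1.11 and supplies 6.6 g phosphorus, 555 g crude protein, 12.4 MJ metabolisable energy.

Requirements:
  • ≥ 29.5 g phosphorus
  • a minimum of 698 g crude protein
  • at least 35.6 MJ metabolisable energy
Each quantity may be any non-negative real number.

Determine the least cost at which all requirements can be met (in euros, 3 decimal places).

€0.924

Let x1 = kg of oat hulls, x2 = kg of canola meal, x3 = kg of alfalfa meal, x4 = kg of pea protein.
Minimize 0.07x1 + 0.34x2 + 0.26x3 + 1.11x4 s.t.:
  1.2x1 + 12.1x2 + 2.7x3 + 6.6x4 ≥ 29.5   (phosphorus)
  42x1 + 390x2 + 153x3 + 555x4 ≥ 698   (crude protein)
  4.2x1 + 11.3x2 + 8.5x3 + 12.4x4 ≥ 35.6   (metabolisable energy)
  x1, x2, x3, x4 ≥ 0.
The minimum-cost mix takes nothing from alfalfa meal, pea protein — only oat hulls, canola meal. Binding constraints: phosphorus and metabolisable energy.
Optimal quantities: oat hulls = 2.614 kg, canola meal = 2.179 kg.
Total cost: 0.07·2.614 + 0.34·2.179 = 0.92384.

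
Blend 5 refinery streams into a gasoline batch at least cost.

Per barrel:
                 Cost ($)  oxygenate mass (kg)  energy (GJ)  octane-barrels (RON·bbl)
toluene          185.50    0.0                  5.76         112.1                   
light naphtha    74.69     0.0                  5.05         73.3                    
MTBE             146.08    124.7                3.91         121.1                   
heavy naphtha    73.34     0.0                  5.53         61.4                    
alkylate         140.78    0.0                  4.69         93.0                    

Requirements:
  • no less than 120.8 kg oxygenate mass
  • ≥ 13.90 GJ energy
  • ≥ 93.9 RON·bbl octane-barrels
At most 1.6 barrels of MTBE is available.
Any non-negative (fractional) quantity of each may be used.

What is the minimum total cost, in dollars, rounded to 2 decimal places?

This is a linear program. Let x1 = barrels of toluene, x2 = barrels of light naphtha, x3 = barrels of MTBE, x4 = barrels of heavy naphtha, x5 = barrels of alkylate.
Minimize 185.5x1 + 74.69x2 + 146.08x3 + 73.34x4 + 140.78x5 s.t.:
  124.7x3 ≥ 120.8   (oxygenate mass)
  5.76x1 + 5.05x2 + 3.91x3 + 5.53x4 + 4.69x5 ≥ 13.9   (energy)
  112.1x1 + 73.3x2 + 121.1x3 + 61.4x4 + 93x5 ≥ 93.9   (octane-barrels)
  x3 ≤ 1.6
  x1, x2, x3, x4, x5 ≥ 0.
The cheapest feasible vertex uses only MTBE, heavy naphtha; toluene, light naphtha, alkylate are not used. Binding constraints: oxygenate mass and energy.
So MTBE = 0.96872 barrels, heavy naphtha = 1.8286 barrels.
Objective = 146.08·0.96872 + 73.34·1.8286 = 275.6201.

$275.62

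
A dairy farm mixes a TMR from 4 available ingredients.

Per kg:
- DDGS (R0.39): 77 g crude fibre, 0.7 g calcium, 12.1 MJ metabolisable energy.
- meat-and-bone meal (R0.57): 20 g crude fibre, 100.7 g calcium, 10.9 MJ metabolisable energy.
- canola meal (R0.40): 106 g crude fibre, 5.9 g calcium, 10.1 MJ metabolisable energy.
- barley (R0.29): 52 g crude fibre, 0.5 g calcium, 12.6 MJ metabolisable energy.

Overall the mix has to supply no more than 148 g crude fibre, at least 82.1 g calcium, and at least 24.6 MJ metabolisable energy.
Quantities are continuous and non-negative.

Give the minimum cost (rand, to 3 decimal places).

Treat it as an LP. Let x1 = kg of DDGS, x2 = kg of meat-and-bone meal, x3 = kg of canola meal, x4 = kg of barley.
Minimize 0.39x1 + 0.57x2 + 0.4x3 + 0.29x4 with:
  77x1 + 20x2 + 106x3 + 52x4 ≤ 148   (crude fibre)
  0.7x1 + 100.7x2 + 5.9x3 + 0.5x4 ≥ 82.1   (calcium)
  12.1x1 + 10.9x2 + 10.1x3 + 12.6x4 ≥ 24.6   (metabolisable energy)
  x1, x2, x3, x4 ≥ 0.
The minimum-cost mix takes nothing from DDGS, canola meal — only meat-and-bone meal, barley. There the calcium and metabolisable energy constraints are tight.
Solving gives x2 = 0.8091, x4 = 1.252.
Objective = 0.57·0.8091 + 0.29·1.252 = 0.82427.

R0.824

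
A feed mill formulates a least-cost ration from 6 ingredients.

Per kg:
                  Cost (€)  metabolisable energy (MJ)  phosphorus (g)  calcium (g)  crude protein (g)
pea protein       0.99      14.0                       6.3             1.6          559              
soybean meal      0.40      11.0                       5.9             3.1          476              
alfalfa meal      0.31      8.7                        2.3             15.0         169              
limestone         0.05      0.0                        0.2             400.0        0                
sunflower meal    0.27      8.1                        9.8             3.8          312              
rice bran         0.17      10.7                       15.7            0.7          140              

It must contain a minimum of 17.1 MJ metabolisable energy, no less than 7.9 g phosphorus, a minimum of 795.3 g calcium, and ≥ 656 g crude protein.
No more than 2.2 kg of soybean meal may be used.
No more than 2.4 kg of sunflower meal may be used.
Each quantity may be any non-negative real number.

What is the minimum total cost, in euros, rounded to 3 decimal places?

Set it up as a linear program. Let x1 = kg of pea protein, x2 = kg of soybean meal, x3 = kg of alfalfa meal, x4 = kg of limestone, x5 = kg of sunflower meal, x6 = kg of rice bran.
Minimize 0.99x1 + 0.4x2 + 0.31x3 + 0.05x4 + 0.27x5 + 0.17x6 subject to:
  14x1 + 11x2 + 8.7x3 + 8.1x5 + 10.7x6 ≥ 17.1   (metabolisable energy)
  6.3x1 + 5.9x2 + 2.3x3 + 0.2x4 + 9.8x5 + 15.7x6 ≥ 7.9   (phosphorus)
  1.6x1 + 3.1x2 + 15x3 + 400x4 + 3.8x5 + 0.7x6 ≥ 795.3   (calcium)
  559x1 + 476x2 + 169x3 + 312x5 + 140x6 ≥ 656   (crude protein)
  x2 ≤ 2.2
  x5 ≤ 2.4
  x1, x2, x3, x4, x5, x6 ≥ 0.
At the optimum only soybean meal, limestone, rice bran are positive (pea protein, alfalfa meal, sunflower meal = 0). Binding constraints: metabolisable energy, calcium, crude protein.
So soybean meal = 1.302 kg, limestone = 1.978 kg, rice bran = 0.2599 kg.
Total cost: 0.4·1.302 + 0.05·1.978 + 0.17·0.2599 = 0.66388.

€0.664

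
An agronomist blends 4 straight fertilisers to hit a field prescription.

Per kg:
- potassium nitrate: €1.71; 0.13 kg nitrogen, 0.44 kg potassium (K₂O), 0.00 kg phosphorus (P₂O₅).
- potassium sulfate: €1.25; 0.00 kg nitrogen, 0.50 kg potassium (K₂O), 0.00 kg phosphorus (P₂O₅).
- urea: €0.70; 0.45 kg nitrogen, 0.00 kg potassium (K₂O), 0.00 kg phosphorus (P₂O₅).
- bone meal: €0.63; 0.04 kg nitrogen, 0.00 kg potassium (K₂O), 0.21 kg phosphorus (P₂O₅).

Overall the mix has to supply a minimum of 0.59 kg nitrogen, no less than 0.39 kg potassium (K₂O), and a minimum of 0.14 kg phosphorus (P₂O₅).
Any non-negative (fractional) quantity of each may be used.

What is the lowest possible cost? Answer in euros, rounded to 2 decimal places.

€2.27

This is a linear program. Let x1 = kg of potassium nitrate, x2 = kg of potassium sulfate, x3 = kg of urea, x4 = kg of bone meal.
min 1.71x1 + 1.25x2 + 0.7x3 + 0.63x4 subject to:
  0.13x1 + 0.45x3 + 0.04x4 ≥ 0.59   (nitrogen)
  0.44x1 + 0.5x2 ≥ 0.39   (potassium (K₂O))
  0.21x4 ≥ 0.14   (phosphorus (P₂O₅))
  x1, x2, x3, x4 ≥ 0.
The minimum-cost mix takes nothing from potassium nitrate — only potassium sulfate, urea, bone meal. There the nitrogen, potassium (K₂O), phosphorus (P₂O₅) constraints are tight.
Optimal quantities: potassium sulfate = 0.78 kg, urea = 1.252 kg, bone meal = 0.6667 kg.
Objective = 1.25·0.78 + 0.7·1.252 + 0.63·0.6667 = 2.2714.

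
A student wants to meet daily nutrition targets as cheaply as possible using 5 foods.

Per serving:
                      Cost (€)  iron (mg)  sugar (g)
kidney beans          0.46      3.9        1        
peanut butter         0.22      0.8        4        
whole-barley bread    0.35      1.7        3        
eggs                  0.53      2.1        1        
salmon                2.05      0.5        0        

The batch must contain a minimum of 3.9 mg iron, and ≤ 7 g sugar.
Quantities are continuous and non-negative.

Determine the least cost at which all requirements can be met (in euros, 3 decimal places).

This is a linear program. Let x1 = servings of kidney beans, x2 = servings of peanut butter, x3 = servings of whole-barley bread, x4 = servings of eggs, x5 = servings of salmon.
min 0.46x1 + 0.22x2 + 0.35x3 + 0.53x4 + 2.05x5 subject to:
  3.9x1 + 0.8x2 + 1.7x3 + 2.1x4 + 0.5x5 ≥ 3.9   (iron)
  1x1 + 4x2 + 3x3 + 1x4 ≤ 7   (sugar)
  x1, x2, x3, x4, x5 ≥ 0.
The optimal basis is {kidney beans}; peanut butter, whole-barley bread, eggs, salmon drop out. Binding constraint: iron.
That vertex is x1 = 1.
Total cost: 0.46·1 = 0.46000.

€0.460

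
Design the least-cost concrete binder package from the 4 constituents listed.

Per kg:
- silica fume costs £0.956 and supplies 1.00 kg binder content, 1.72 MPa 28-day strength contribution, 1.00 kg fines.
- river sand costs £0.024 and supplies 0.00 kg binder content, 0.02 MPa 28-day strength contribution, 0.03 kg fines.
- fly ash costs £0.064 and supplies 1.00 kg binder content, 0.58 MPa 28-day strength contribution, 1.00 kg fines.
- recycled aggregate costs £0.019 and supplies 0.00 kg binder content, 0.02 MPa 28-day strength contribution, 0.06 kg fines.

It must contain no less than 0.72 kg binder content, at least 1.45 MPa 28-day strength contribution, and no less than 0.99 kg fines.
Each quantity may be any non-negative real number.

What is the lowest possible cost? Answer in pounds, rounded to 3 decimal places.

£0.160

Let x1 = kg of silica fume, x2 = kg of river sand, x3 = kg of fly ash, x4 = kg of recycled aggregate.
min 0.956x1 + 0.024x2 + 0.064x3 + 0.019x4 subject to:
  1x1 + 1x3 ≥ 0.72   (binder content)
  1.72x1 + 0.02x2 + 0.58x3 + 0.02x4 ≥ 1.45   (28-day strength contribution)
  1x1 + 0.03x2 + 1x3 + 0.06x4 ≥ 0.99   (fines)
  x1, x2, x3, x4 ≥ 0.
The minimum-cost mix takes nothing from silica fume, river sand, recycled aggregate — only fly ash. Binding constraint: 28-day strength contribution.
So fly ash = 2.5 kg.
Hence cost = 0.064·2.5 = £0.16000.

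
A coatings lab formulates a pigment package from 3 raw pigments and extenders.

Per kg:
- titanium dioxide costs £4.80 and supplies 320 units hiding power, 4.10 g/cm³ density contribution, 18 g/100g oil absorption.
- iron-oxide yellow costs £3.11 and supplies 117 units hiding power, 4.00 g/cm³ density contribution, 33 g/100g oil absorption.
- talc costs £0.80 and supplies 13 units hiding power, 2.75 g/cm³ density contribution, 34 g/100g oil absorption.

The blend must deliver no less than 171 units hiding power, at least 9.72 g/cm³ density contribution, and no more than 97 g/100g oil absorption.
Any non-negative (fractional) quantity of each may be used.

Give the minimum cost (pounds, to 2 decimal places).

This is a linear program. Let x1 = kg of titanium dioxide, x2 = kg of iron-oxide yellow, x3 = kg of talc.
min 4.8x1 + 3.11x2 + 0.8x3 subject to:
  320x1 + 117x2 + 13x3 ≥ 171   (hiding power)
  4.1x1 + 4x2 + 2.75x3 ≥ 9.72   (density contribution)
  18x1 + 33x2 + 34x3 ≤ 97   (oil absorption)
  x1, x2, x3 ≥ 0.
At the optimum only titanium dioxide, talc are positive (iron-oxide yellow = 0). The density contribution and oil absorption requirements are met with equality.
Optimal quantities: titanium dioxide = 0.7089 kg, talc = 2.4776 kg.
Objective = 4.8·0.7089 + 0.8·2.4776 = 5.3848.

£5.38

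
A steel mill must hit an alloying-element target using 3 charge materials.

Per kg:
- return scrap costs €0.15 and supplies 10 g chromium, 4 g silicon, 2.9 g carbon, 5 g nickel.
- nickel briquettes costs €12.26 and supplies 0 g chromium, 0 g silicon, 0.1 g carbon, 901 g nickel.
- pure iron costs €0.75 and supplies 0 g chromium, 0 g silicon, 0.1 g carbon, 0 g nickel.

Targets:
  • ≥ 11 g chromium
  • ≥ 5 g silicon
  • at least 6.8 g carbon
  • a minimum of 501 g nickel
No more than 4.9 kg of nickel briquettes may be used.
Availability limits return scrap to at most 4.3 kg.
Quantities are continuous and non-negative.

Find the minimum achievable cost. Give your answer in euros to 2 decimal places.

€7.01

Let x1 = kg of return scrap, x2 = kg of nickel briquettes, x3 = kg of pure iron.
Minimise 0.15x1 + 12.26x2 + 0.75x3 with:
  10x1 ≥ 11   (chromium)
  4x1 ≥ 5   (silicon)
  2.9x1 + 0.1x2 + 0.1x3 ≥ 6.8   (carbon)
  5x1 + 901x2 ≥ 501   (nickel)
  x2 ≤ 4.9
  x1 ≤ 4.3
  x1, x2, x3 ≥ 0.
At the optimum only return scrap, nickel briquettes are positive (pure iron = 0). There the carbon and nickel constraints are tight.
So return scrap = 2.326 kg, nickel briquettes = 0.5431 kg.
Hence cost = 0.15·2.326 + 12.26·0.5431 = €7.0073.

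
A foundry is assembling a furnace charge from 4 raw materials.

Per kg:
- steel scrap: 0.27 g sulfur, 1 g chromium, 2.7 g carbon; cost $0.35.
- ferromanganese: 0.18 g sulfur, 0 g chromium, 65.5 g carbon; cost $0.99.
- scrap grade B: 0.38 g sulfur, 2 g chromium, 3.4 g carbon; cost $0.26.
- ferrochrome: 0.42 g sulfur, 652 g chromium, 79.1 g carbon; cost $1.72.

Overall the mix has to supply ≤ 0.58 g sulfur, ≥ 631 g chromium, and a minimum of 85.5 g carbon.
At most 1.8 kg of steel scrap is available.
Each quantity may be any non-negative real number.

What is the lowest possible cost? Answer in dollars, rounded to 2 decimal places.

$1.80

This is a linear program. Let x1 = kg of steel scrap, x2 = kg of ferromanganese, x3 = kg of scrap grade B, x4 = kg of ferrochrome.
Minimise 0.35x1 + 0.99x2 + 0.26x3 + 1.72x4 with:
  0.27x1 + 0.18x2 + 0.38x3 + 0.42x4 ≤ 0.58   (sulfur)
  1x1 + 2x3 + 652x4 ≥ 631   (chromium)
  2.7x1 + 65.5x2 + 3.4x3 + 79.1x4 ≥ 85.5   (carbon)
  x1 ≤ 1.8
  x1, x2, x3, x4 ≥ 0.
At the optimum only ferromanganese, ferrochrome are positive (steel scrap, scrap grade B = 0). The chromium and carbon requirements are met with equality.
Optimal quantities: ferromanganese = 0.1366 kg, ferrochrome = 0.9678 kg.
Total cost: 0.99·0.1366 + 1.72·0.9678 = 1.7999.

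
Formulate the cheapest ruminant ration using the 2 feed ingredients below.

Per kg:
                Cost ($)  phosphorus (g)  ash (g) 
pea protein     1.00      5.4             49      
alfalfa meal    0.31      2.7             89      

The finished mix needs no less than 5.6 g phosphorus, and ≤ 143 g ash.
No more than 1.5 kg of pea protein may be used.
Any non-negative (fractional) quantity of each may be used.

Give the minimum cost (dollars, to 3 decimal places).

Let x1 = kg of pea protein, x2 = kg of alfalfa meal.
Minimise 1x1 + 0.31x2 s.t.:
  5.4x1 + 2.7x2 ≥ 5.6   (phosphorus)
  49x1 + 89x2 ≤ 143   (ash)
  x1 ≤ 1.5
  x1, x2 ≥ 0.
Both inputs are positive at the optimum. The phosphorus and ash requirements are met with equality.
So pea protein = 0.3224 kg, alfalfa meal = 1.429 kg.
Total cost: 1·0.3224 + 0.31·1.429 = 0.76539.

$0.765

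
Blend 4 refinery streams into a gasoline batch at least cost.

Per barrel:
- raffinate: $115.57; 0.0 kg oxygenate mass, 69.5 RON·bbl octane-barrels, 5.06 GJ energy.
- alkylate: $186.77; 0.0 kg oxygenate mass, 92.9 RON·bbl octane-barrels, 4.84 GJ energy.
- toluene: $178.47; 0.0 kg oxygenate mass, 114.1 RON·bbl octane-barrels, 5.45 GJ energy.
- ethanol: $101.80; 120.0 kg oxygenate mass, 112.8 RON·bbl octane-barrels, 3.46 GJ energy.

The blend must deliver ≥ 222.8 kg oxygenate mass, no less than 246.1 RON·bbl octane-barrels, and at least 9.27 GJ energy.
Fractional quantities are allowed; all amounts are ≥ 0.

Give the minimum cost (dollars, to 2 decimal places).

$254.01

Let x1 = barrels of raffinate, x2 = barrels of alkylate, x3 = barrels of toluene, x4 = barrels of ethanol.
Minimise 115.57x1 + 186.77x2 + 178.47x3 + 101.8x4 s.t.:
  120x4 ≥ 222.8   (oxygenate mass)
  69.5x1 + 92.9x2 + 114.1x3 + 112.8x4 ≥ 246.1   (octane-barrels)
  5.06x1 + 4.84x2 + 5.45x3 + 3.46x4 ≥ 9.27   (energy)
  x1, x2, x3, x4 ≥ 0.
At the optimum only raffinate, ethanol are positive (alkylate, toluene = 0). There the oxygenate mass and energy constraints are tight.
So raffinate = 0.56244 barrels, ethanol = 1.8567 barrels.
Hence cost = 115.57·0.56244 + 101.8·1.8567 = $254.0133.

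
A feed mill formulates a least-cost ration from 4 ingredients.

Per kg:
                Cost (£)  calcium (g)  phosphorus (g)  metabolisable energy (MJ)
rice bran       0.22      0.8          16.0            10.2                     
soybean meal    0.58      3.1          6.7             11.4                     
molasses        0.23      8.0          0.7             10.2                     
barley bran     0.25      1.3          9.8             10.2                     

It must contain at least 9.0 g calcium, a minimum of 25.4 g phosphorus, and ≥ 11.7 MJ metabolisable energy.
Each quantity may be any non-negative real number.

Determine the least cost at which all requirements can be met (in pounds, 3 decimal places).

Treat it as an LP. Let x1 = kg of rice bran, x2 = kg of soybean meal, x3 = kg of molasses, x4 = kg of barley bran.
Minimize 0.22x1 + 0.58x2 + 0.23x3 + 0.25x4 with:
  0.8x1 + 3.1x2 + 8x3 + 1.3x4 ≥ 9   (calcium)
  16x1 + 6.7x2 + 0.7x3 + 9.8x4 ≥ 25.4   (phosphorus)
  10.2x1 + 11.4x2 + 10.2x3 + 10.2x4 ≥ 11.7   (metabolisable energy)
  x1, x2, x3, x4 ≥ 0.
At the optimum only rice bran, molasses are positive (soybean meal, barley bran = 0). There the calcium and phosphorus constraints are tight.
Solving gives x1 = 1.545, x3 = 0.9705.
Hence cost = 0.22·1.545 + 0.23·0.9705 = £0.56312.

£0.563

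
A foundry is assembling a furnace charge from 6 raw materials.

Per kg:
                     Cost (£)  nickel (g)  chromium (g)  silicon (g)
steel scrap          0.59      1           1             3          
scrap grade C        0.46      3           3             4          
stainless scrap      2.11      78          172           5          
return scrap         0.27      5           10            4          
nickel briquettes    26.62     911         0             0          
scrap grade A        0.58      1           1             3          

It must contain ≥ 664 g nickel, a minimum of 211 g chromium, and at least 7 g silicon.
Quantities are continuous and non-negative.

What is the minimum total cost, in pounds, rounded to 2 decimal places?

£17.96

Let x1 = kg of steel scrap, x2 = kg of scrap grade C, x3 = kg of stainless scrap, x4 = kg of return scrap, x5 = kg of nickel briquettes, x6 = kg of scrap grade A.
Minimise 0.59x1 + 0.46x2 + 2.11x3 + 0.27x4 + 26.62x5 + 0.58x6 subject to:
  1x1 + 3x2 + 78x3 + 5x4 + 911x5 + 1x6 ≥ 664   (nickel)
  1x1 + 3x2 + 172x3 + 10x4 + 1x6 ≥ 211   (chromium)
  3x1 + 4x2 + 5x3 + 4x4 + 3x6 ≥ 7   (silicon)
  x1, x2, x3, x4, x5, x6 ≥ 0.
The optimal basis is {stainless scrap}; steel scrap, scrap grade C, return scrap, nickel briquettes, scrap grade A drop out. There the nickel constraint is tight.
Optimal quantities: stainless scrap = 8.513 kg.
Cost = 2.11·8.513 = 17.9624.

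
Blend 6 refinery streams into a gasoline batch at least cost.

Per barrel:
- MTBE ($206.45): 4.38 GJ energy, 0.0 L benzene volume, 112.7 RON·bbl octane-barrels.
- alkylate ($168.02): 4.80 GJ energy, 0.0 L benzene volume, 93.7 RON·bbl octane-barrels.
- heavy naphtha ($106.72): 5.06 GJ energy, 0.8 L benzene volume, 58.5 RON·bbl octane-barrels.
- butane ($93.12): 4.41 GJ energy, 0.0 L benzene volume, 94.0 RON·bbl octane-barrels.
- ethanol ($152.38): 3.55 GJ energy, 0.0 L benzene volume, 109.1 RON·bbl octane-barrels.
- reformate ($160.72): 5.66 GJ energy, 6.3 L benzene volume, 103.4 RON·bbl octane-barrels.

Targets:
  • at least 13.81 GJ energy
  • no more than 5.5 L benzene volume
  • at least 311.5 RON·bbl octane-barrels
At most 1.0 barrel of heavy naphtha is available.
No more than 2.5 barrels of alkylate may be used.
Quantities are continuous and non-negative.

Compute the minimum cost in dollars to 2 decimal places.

This is a linear program. Let x1 = barrels of MTBE, x2 = barrels of alkylate, x3 = barrels of heavy naphtha, x4 = barrels of butane, x5 = barrels of ethanol, x6 = barrels of reformate.
min 206.45x1 + 168.02x2 + 106.72x3 + 93.12x4 + 152.38x5 + 160.72x6 subject to:
  4.38x1 + 4.8x2 + 5.06x3 + 4.41x4 + 3.55x5 + 5.66x6 ≥ 13.81   (energy)
  0.8x3 + 6.3x6 ≤ 5.5   (benzene volume)
  112.7x1 + 93.7x2 + 58.5x3 + 94x4 + 109.1x5 + 103.4x6 ≥ 311.5   (octane-barrels)
  x3 ≤ 1
  x2 ≤ 2.5
  x1, x2, x3, x4, x5, x6 ≥ 0.
The cheapest feasible vertex uses only butane; MTBE, alkylate, heavy naphtha, ethanol, reformate are not used. Binding constraint: octane-barrels.
Optimal quantities: butane = 3.3138 barrels.
Total cost: 93.12·3.3138 = 308.5811.

$308.58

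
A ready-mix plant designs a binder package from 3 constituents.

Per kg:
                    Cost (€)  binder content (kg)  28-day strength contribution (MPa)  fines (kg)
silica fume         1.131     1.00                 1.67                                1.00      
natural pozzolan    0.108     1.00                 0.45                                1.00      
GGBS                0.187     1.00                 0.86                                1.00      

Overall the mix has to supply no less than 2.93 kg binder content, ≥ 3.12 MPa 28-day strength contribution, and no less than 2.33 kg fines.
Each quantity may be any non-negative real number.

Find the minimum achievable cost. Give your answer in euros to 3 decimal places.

€0.678

Set it up as a linear program. Let x1 = kg of silica fume, x2 = kg of natural pozzolan, x3 = kg of GGBS.
min 1.131x1 + 0.108x2 + 0.187x3 with:
  1x1 + 1x2 + 1x3 ≥ 2.93   (binder content)
  1.67x1 + 0.45x2 + 0.86x3 ≥ 3.12   (28-day strength contribution)
  1x1 + 1x2 + 1x3 ≥ 2.33   (fines)
  x1, x2, x3 ≥ 0.
The cheapest feasible vertex uses only GGBS; silica fume, natural pozzolan are not used. Binding constraint: 28-day strength contribution.
So GGBS = 3.628 kg.
Total cost: 0.187·3.628 = 0.67844.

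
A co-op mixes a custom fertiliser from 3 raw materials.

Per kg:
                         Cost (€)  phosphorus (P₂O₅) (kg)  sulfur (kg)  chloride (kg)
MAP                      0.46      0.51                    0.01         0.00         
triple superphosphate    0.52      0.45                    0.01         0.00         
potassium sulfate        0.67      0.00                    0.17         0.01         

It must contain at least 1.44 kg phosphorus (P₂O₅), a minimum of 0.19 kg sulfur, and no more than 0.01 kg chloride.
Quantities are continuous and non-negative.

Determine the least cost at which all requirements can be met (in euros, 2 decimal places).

Set it up as a linear program. Let x1 = kg of MAP, x2 = kg of triple superphosphate, x3 = kg of potassium sulfate.
min 0.46x1 + 0.52x2 + 0.67x3 with:
  0.51x1 + 0.45x2 ≥ 1.44   (phosphorus (P₂O₅))
  0.01x1 + 0.01x2 + 0.17x3 ≥ 0.19   (sulfur)
  0.01x3 ≤ 0.01   (chloride)
  x1, x2, x3 ≥ 0.
The minimum-cost mix takes nothing from triple superphosphate — only MAP, potassium sulfate. Binding constraints: phosphorus (P₂O₅) and sulfur.
So MAP = 2.824 kg, potassium sulfate = 0.9516 kg.
Cost = 0.46·2.824 + 0.67·0.9516 = 1.9366.

€1.94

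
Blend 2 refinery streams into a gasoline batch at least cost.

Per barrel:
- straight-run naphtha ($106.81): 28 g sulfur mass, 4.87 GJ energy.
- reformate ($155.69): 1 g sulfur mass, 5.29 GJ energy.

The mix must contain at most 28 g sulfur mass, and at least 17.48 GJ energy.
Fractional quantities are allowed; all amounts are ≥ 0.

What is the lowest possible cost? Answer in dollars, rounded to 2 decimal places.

Let x1 = barrels of straight-run naphtha, x2 = barrels of reformate.
Minimise 106.81x1 + 155.69x2 s.t.:
  28x1 + 1x2 ≤ 28   (sulfur mass)
  4.87x1 + 5.29x2 ≥ 17.48   (energy)
  x1, x2 ≥ 0.
Both inputs are positive at the optimum. Binding constraints: sulfur mass and energy.
So straight-run naphtha = 0.91197 barrels, reformate = 2.4648 barrels.
Objective = 106.81·0.91197 + 155.69·2.4648 = 481.1522.

$481.15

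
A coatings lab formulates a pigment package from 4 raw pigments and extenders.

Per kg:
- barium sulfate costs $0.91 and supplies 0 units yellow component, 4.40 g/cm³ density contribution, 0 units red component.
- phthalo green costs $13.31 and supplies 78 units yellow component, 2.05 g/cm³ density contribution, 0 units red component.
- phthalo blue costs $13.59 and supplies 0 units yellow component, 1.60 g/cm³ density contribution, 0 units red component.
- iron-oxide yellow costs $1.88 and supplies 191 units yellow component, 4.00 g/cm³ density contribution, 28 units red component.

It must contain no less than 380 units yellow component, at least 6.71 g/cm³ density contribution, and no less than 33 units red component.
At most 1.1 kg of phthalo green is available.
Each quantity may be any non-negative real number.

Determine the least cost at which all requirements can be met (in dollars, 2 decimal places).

Let x1 = kg of barium sulfate, x2 = kg of phthalo green, x3 = kg of phthalo blue, x4 = kg of iron-oxide yellow.
Minimize 0.91x1 + 13.31x2 + 13.59x3 + 1.88x4 with:
  78x2 + 191x4 ≥ 380   (yellow component)
  4.4x1 + 2.05x2 + 1.6x3 + 4x4 ≥ 6.71   (density contribution)
  28x4 ≥ 33   (red component)
  x2 ≤ 1.1
  x1, x2, x3, x4 ≥ 0.
At the optimum only iron-oxide yellow is positive (barium sulfate, phthalo green, phthalo blue = 0). There the yellow component constraint is tight.
Optimal quantities: iron-oxide yellow = 1.99 kg.
Cost = 1.88·1.99 = 3.7412.

$3.74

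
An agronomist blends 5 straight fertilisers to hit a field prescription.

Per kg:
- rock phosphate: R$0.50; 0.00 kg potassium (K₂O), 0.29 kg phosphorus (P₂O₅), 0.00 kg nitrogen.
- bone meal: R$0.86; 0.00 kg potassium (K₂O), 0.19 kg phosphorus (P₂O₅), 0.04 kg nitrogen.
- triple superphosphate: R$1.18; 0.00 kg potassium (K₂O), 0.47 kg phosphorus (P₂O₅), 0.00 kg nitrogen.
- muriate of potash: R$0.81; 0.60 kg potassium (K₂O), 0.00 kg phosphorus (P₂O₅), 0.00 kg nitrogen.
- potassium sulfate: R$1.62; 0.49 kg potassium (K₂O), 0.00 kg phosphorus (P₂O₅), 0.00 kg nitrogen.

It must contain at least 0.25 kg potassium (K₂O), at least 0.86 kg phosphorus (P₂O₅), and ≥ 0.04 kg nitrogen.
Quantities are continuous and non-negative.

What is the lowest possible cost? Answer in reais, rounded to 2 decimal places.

This is a linear program. Let x1 = kg of rock phosphate, x2 = kg of bone meal, x3 = kg of triple superphosphate, x4 = kg of muriate of potash, x5 = kg of potassium sulfate.
min 0.5x1 + 0.86x2 + 1.18x3 + 0.81x4 + 1.62x5 subject to:
  0.6x4 + 0.49x5 ≥ 0.25   (potassium (K₂O))
  0.29x1 + 0.19x2 + 0.47x3 ≥ 0.86   (phosphorus (P₂O₅))
  0.04x2 ≥ 0.04   (nitrogen)
  x1, x2, x3, x4, x5 ≥ 0.
At the optimum only rock phosphate, bone meal, muriate of potash are positive (triple superphosphate, potassium sulfate = 0). There the potassium (K₂O), phosphorus (P₂O₅), nitrogen constraints are tight.
So rock phosphate = 2.31 kg, bone meal = 1 kg, muriate of potash = 0.4167 kg.
Objective = 0.5·2.31 + 0.86·1 + 0.81·0.4167 = 2.3525.

R$2.35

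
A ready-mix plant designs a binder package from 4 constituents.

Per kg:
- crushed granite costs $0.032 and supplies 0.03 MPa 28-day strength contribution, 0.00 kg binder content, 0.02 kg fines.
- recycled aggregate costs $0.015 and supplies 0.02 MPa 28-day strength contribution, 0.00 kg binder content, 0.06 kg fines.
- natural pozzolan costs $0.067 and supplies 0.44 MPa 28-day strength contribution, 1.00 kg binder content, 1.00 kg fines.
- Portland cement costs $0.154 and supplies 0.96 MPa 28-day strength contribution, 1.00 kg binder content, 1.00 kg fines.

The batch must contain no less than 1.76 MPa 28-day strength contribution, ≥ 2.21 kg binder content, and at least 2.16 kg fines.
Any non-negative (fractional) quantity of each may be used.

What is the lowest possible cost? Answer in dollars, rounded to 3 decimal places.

$0.268

Treat it as an LP. Let x1 = kg of crushed granite, x2 = kg of recycled aggregate, x3 = kg of natural pozzolan, x4 = kg of Portland cement.
Minimize 0.032x1 + 0.015x2 + 0.067x3 + 0.154x4 s.t.:
  0.03x1 + 0.02x2 + 0.44x3 + 0.96x4 ≥ 1.76   (28-day strength contribution)
  1x3 + 1x4 ≥ 2.21   (binder content)
  0.02x1 + 0.06x2 + 1x3 + 1x4 ≥ 2.16   (fines)
  x1, x2, x3, x4 ≥ 0.
At the optimum only natural pozzolan is positive (crushed granite, recycled aggregate, Portland cement = 0). There the 28-day strength contribution constraint is tight.
So natural pozzolan = 4 kg.
Hence cost = 0.067·4 = $0.26800.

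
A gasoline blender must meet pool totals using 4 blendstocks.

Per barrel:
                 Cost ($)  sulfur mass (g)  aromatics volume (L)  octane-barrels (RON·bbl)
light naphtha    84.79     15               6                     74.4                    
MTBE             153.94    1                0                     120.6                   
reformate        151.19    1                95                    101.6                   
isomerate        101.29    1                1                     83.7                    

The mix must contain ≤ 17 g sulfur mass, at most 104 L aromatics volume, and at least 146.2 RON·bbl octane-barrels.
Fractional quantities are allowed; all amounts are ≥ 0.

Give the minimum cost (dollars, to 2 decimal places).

$171.25

Let x1 = barrels of light naphtha, x2 = barrels of MTBE, x3 = barrels of reformate, x4 = barrels of isomerate.
Minimise 84.79x1 + 153.94x2 + 151.19x3 + 101.29x4 with:
  15x1 + 1x2 + 1x3 + 1x4 ≤ 17   (sulfur mass)
  6x1 + 95x3 + 1x4 ≤ 104   (aromatics volume)
  74.4x1 + 120.6x2 + 101.6x3 + 83.7x4 ≥ 146.2   (octane-barrels)
  x1, x2, x3, x4 ≥ 0.
At the optimum only light naphtha, isomerate are positive (MTBE, reformate = 0). Binding constraints: sulfur mass and octane-barrels.
That vertex is x1 = 1.0809, x4 = 0.78588.
Objective = 84.79·1.0809 + 101.29·0.78588 = 171.2513.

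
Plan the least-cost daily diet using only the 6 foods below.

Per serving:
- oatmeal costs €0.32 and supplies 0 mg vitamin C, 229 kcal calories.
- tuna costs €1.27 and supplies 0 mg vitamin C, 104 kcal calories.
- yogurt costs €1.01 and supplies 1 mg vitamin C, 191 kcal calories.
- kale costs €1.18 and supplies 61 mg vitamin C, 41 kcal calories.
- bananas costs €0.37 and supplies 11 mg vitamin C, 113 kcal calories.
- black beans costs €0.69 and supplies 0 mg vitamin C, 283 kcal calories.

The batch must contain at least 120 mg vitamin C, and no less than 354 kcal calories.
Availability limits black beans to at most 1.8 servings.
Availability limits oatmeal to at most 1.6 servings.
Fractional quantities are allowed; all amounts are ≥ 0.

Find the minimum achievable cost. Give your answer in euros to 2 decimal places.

€2.70

Set it up as a linear program. Let x1 = servings of oatmeal, x2 = servings of tuna, x3 = servings of yogurt, x4 = servings of kale, x5 = servings of bananas, x6 = servings of black beans.
min 0.32x1 + 1.27x2 + 1.01x3 + 1.18x4 + 0.37x5 + 0.69x6 s.t.:
  1x3 + 61x4 + 11x5 ≥ 120   (vitamin C)
  229x1 + 104x2 + 191x3 + 41x4 + 113x5 + 283x6 ≥ 354   (calories)
  x6 ≤ 1.8
  x1 ≤ 1.6
  x1, x2, x3, x4, x5, x6 ≥ 0.
The optimal basis is {oatmeal, kale}; tuna, yogurt, bananas, black beans drop out. The vitamin C and calories requirements are met with equality.
So oatmeal = 1.194 servings, kale = 1.967 servings.
Hence cost = 0.32·1.194 + 1.18·1.967 = €2.7031.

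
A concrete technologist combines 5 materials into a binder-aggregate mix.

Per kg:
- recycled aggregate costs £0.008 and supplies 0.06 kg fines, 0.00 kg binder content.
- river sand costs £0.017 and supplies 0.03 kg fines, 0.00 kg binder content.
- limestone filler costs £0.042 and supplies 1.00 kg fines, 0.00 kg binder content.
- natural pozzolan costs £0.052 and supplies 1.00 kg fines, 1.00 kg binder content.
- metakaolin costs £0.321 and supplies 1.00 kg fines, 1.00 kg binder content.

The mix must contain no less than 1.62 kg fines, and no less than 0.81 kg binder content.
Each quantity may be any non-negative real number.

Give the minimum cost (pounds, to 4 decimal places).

£0.0761

This is a linear program. Let x1 = kg of recycled aggregate, x2 = kg of river sand, x3 = kg of limestone filler, x4 = kg of natural pozzolan, x5 = kg of metakaolin.
min 0.008x1 + 0.017x2 + 0.042x3 + 0.052x4 + 0.321x5 s.t.:
  0.06x1 + 0.03x2 + 1x3 + 1x4 + 1x5 ≥ 1.62   (fines)
  1x4 + 1x5 ≥ 0.81   (binder content)
  x1, x2, x3, x4, x5 ≥ 0.
The cheapest feasible vertex uses only limestone filler, natural pozzolan; recycled aggregate, river sand, metakaolin are not used. There the fines and binder content constraints are tight.
So limestone filler = 0.81 kg, natural pozzolan = 0.81 kg.
Cost = 0.042·0.81 + 0.052·0.81 = 0.076140.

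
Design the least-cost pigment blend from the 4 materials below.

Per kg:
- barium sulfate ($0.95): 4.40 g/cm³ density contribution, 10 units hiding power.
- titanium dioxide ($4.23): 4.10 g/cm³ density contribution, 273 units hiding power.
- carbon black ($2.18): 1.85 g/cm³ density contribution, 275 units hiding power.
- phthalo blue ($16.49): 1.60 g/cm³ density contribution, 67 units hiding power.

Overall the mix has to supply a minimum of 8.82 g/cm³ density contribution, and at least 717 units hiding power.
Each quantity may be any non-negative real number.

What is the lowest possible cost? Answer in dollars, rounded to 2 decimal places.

This is a linear program. Let x1 = kg of barium sulfate, x2 = kg of titanium dioxide, x3 = kg of carbon black, x4 = kg of phthalo blue.
min 0.95x1 + 4.23x2 + 2.18x3 + 16.49x4 s.t.:
  4.4x1 + 4.1x2 + 1.85x3 + 1.6x4 ≥ 8.82   (density contribution)
  10x1 + 273x2 + 275x3 + 67x4 ≥ 717   (hiding power)
  x1, x2, x3, x4 ≥ 0.
The cheapest feasible vertex uses only barium sulfate, carbon black; titanium dioxide, phthalo blue are not used. There the density contribution and hiding power constraints are tight.
So barium sulfate = 0.9224 kg, carbon black = 2.574 kg.
Hence cost = 0.95·0.9224 + 2.18·2.574 = $6.4876.

$6.49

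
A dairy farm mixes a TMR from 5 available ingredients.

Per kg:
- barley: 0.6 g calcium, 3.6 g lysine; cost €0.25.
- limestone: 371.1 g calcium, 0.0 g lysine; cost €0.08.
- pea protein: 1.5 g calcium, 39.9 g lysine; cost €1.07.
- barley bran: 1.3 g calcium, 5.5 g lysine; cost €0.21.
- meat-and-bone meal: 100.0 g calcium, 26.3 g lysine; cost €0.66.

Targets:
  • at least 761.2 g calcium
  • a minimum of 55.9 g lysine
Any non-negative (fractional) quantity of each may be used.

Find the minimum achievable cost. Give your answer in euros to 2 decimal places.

€1.52

Let x1 = kg of barley, x2 = kg of limestone, x3 = kg of pea protein, x4 = kg of barley bran, x5 = kg of meat-and-bone meal.
min 0.25x1 + 0.08x2 + 1.07x3 + 0.21x4 + 0.66x5 with:
  0.6x1 + 371.1x2 + 1.5x3 + 1.3x4 + 100x5 ≥ 761.2   (calcium)
  3.6x1 + 39.9x3 + 5.5x4 + 26.3x5 ≥ 55.9   (lysine)
  x1, x2, x3, x4, x5 ≥ 0.
The minimum-cost mix takes nothing from barley, pea protein, barley bran — only limestone, meat-and-bone meal. Binding constraints: calcium and lysine.
Optimal quantities: limestone = 1.478 kg, meat-and-bone meal = 2.125 kg.
Cost = 0.08·1.478 + 0.66·2.125 = 1.5207.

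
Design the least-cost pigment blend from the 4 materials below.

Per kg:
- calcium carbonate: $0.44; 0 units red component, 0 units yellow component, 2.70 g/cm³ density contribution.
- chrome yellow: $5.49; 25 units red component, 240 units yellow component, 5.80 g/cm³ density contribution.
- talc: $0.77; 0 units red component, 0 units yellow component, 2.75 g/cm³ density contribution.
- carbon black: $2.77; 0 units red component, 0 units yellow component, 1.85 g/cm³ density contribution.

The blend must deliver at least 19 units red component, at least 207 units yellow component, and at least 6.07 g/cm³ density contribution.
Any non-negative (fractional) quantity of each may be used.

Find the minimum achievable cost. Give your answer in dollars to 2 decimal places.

$4.91

This is a linear program. Let x1 = kg of calcium carbonate, x2 = kg of chrome yellow, x3 = kg of talc, x4 = kg of carbon black.
min 0.44x1 + 5.49x2 + 0.77x3 + 2.77x4 with:
  25x2 ≥ 19   (red component)
  240x2 ≥ 207   (yellow component)
  2.7x1 + 5.8x2 + 2.75x3 + 1.85x4 ≥ 6.07   (density contribution)
  x1, x2, x3, x4 ≥ 0.
The optimal basis is {calcium carbonate, chrome yellow}; talc, carbon black drop out. There the yellow component and density contribution constraints are tight.
Optimal quantities: calcium carbonate = 0.3954 kg, chrome yellow = 0.8625 kg.
Objective = 0.44·0.3954 + 5.49·0.8625 = 4.9091.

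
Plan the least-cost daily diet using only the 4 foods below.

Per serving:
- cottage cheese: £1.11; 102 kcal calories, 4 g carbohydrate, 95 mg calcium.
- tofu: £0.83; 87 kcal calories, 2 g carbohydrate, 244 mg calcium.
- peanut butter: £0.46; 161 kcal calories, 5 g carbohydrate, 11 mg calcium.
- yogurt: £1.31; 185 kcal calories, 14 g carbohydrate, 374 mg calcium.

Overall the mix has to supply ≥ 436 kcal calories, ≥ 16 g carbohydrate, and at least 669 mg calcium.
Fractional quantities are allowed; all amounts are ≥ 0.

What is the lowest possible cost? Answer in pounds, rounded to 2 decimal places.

This is a linear program. Let x1 = servings of cottage cheese, x2 = servings of tofu, x3 = servings of peanut butter, x4 = servings of yogurt.
Minimize 1.11x1 + 0.83x2 + 0.46x3 + 1.31x4 subject to:
  102x1 + 87x2 + 161x3 + 185x4 ≥ 436   (calories)
  4x1 + 2x2 + 5x3 + 14x4 ≥ 16   (carbohydrate)
  95x1 + 244x2 + 11x3 + 374x4 ≥ 669   (calcium)
  x1, x2, x3, x4 ≥ 0.
The cheapest feasible vertex uses only peanut butter, yogurt; cottage cheese, tofu are not used. The calories and calcium requirements are met with equality.
So peanut butter = 0.6755 servings, yogurt = 1.769 servings.
Objective = 0.46·0.6755 + 1.31·1.769 = 2.6281.

£2.63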